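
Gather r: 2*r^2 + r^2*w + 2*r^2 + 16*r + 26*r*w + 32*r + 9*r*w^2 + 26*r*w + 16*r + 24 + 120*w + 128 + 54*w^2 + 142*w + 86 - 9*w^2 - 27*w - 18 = r^2*(w + 4) + r*(9*w^2 + 52*w + 64) + 45*w^2 + 235*w + 220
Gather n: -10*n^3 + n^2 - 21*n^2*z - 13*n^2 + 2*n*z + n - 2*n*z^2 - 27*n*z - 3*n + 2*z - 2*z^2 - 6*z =-10*n^3 + n^2*(-21*z - 12) + n*(-2*z^2 - 25*z - 2) - 2*z^2 - 4*z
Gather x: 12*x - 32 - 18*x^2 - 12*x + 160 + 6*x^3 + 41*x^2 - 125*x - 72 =6*x^3 + 23*x^2 - 125*x + 56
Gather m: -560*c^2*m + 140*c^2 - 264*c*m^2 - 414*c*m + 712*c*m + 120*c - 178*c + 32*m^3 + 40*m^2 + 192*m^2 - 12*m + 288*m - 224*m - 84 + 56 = 140*c^2 - 58*c + 32*m^3 + m^2*(232 - 264*c) + m*(-560*c^2 + 298*c + 52) - 28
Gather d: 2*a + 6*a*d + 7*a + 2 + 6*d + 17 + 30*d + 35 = 9*a + d*(6*a + 36) + 54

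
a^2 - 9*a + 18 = (a - 6)*(a - 3)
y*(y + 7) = y^2 + 7*y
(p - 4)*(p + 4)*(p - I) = p^3 - I*p^2 - 16*p + 16*I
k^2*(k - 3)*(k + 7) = k^4 + 4*k^3 - 21*k^2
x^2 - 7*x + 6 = (x - 6)*(x - 1)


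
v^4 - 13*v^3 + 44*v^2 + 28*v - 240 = (v - 6)*(v - 5)*(v - 4)*(v + 2)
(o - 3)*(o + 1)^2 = o^3 - o^2 - 5*o - 3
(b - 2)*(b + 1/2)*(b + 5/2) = b^3 + b^2 - 19*b/4 - 5/2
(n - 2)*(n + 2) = n^2 - 4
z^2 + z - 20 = (z - 4)*(z + 5)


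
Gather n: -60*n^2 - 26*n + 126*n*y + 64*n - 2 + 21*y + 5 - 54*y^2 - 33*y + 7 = -60*n^2 + n*(126*y + 38) - 54*y^2 - 12*y + 10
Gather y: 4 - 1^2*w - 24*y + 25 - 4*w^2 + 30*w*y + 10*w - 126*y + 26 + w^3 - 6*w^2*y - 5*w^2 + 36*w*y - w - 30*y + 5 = w^3 - 9*w^2 + 8*w + y*(-6*w^2 + 66*w - 180) + 60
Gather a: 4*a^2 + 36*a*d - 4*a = 4*a^2 + a*(36*d - 4)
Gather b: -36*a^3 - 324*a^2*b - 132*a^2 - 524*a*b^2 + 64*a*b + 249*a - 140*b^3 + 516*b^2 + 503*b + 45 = -36*a^3 - 132*a^2 + 249*a - 140*b^3 + b^2*(516 - 524*a) + b*(-324*a^2 + 64*a + 503) + 45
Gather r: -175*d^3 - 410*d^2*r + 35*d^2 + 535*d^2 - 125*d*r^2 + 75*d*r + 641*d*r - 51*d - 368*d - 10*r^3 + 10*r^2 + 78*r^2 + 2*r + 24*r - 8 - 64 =-175*d^3 + 570*d^2 - 419*d - 10*r^3 + r^2*(88 - 125*d) + r*(-410*d^2 + 716*d + 26) - 72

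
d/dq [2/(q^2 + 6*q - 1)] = 4*(-q - 3)/(q^2 + 6*q - 1)^2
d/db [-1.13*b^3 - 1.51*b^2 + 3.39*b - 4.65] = -3.39*b^2 - 3.02*b + 3.39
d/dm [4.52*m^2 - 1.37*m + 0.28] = 9.04*m - 1.37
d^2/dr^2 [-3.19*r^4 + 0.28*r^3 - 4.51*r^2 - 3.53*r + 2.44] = -38.28*r^2 + 1.68*r - 9.02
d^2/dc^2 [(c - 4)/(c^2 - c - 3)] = 2*((5 - 3*c)*(-c^2 + c + 3) - (c - 4)*(2*c - 1)^2)/(-c^2 + c + 3)^3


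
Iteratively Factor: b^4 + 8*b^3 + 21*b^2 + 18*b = (b + 2)*(b^3 + 6*b^2 + 9*b) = b*(b + 2)*(b^2 + 6*b + 9) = b*(b + 2)*(b + 3)*(b + 3)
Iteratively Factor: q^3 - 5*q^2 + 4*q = (q - 4)*(q^2 - q) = (q - 4)*(q - 1)*(q)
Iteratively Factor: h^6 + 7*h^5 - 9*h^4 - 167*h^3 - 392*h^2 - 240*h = (h + 4)*(h^5 + 3*h^4 - 21*h^3 - 83*h^2 - 60*h) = (h + 3)*(h + 4)*(h^4 - 21*h^2 - 20*h) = h*(h + 3)*(h + 4)*(h^3 - 21*h - 20) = h*(h + 1)*(h + 3)*(h + 4)*(h^2 - h - 20) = h*(h - 5)*(h + 1)*(h + 3)*(h + 4)*(h + 4)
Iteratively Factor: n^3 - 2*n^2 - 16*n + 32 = (n - 2)*(n^2 - 16) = (n - 2)*(n + 4)*(n - 4)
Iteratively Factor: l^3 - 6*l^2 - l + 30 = (l - 3)*(l^2 - 3*l - 10) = (l - 5)*(l - 3)*(l + 2)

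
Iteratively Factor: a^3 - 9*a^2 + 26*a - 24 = (a - 4)*(a^2 - 5*a + 6) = (a - 4)*(a - 3)*(a - 2)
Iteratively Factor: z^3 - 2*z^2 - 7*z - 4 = (z + 1)*(z^2 - 3*z - 4) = (z + 1)^2*(z - 4)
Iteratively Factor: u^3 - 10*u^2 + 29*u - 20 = (u - 5)*(u^2 - 5*u + 4) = (u - 5)*(u - 1)*(u - 4)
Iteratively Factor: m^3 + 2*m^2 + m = (m + 1)*(m^2 + m) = (m + 1)^2*(m)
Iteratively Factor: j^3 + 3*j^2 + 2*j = (j)*(j^2 + 3*j + 2) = j*(j + 2)*(j + 1)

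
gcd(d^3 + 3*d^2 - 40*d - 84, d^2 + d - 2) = d + 2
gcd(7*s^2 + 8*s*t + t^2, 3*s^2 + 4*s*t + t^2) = s + t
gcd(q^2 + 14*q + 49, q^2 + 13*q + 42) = q + 7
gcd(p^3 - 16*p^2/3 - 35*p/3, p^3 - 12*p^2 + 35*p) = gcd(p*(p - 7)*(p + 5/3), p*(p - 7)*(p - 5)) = p^2 - 7*p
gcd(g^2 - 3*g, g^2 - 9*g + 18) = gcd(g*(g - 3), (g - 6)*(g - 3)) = g - 3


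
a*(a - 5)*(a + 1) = a^3 - 4*a^2 - 5*a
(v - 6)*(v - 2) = v^2 - 8*v + 12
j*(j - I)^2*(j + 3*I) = j^4 + I*j^3 + 5*j^2 - 3*I*j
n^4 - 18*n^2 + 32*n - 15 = (n - 3)*(n - 1)^2*(n + 5)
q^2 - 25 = (q - 5)*(q + 5)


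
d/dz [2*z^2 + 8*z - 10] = 4*z + 8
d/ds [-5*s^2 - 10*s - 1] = -10*s - 10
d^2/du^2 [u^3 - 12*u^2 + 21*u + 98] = 6*u - 24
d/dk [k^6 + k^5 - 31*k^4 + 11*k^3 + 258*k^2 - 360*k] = 6*k^5 + 5*k^4 - 124*k^3 + 33*k^2 + 516*k - 360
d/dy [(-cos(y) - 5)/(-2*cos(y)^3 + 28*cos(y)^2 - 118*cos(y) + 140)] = (-277*cos(y) + cos(2*y) + cos(3*y) + 731)*sin(y)/(4*(cos(y)^3 - 14*cos(y)^2 + 59*cos(y) - 70)^2)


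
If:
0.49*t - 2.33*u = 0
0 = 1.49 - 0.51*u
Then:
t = 13.89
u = 2.92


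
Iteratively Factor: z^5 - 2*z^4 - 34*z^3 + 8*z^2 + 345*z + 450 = (z + 3)*(z^4 - 5*z^3 - 19*z^2 + 65*z + 150) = (z - 5)*(z + 3)*(z^3 - 19*z - 30) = (z - 5)^2*(z + 3)*(z^2 + 5*z + 6) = (z - 5)^2*(z + 2)*(z + 3)*(z + 3)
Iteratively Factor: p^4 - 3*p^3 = (p)*(p^3 - 3*p^2) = p*(p - 3)*(p^2) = p^2*(p - 3)*(p)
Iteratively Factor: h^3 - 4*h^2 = (h)*(h^2 - 4*h) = h*(h - 4)*(h)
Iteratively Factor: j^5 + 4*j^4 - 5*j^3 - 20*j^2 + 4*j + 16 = (j + 2)*(j^4 + 2*j^3 - 9*j^2 - 2*j + 8) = (j + 2)*(j + 4)*(j^3 - 2*j^2 - j + 2) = (j + 1)*(j + 2)*(j + 4)*(j^2 - 3*j + 2) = (j - 1)*(j + 1)*(j + 2)*(j + 4)*(j - 2)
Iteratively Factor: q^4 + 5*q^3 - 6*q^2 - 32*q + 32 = (q - 1)*(q^3 + 6*q^2 - 32) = (q - 1)*(q + 4)*(q^2 + 2*q - 8) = (q - 2)*(q - 1)*(q + 4)*(q + 4)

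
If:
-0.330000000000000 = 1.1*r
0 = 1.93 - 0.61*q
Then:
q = 3.16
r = -0.30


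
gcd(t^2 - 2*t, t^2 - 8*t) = t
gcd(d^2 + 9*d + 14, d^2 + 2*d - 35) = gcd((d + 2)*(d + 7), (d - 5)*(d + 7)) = d + 7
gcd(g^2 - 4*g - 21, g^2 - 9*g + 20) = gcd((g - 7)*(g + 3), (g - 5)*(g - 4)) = 1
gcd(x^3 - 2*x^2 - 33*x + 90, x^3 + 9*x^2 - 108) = x^2 + 3*x - 18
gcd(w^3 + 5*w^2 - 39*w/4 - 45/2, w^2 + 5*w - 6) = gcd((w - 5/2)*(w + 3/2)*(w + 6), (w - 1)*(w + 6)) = w + 6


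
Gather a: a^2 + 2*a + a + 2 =a^2 + 3*a + 2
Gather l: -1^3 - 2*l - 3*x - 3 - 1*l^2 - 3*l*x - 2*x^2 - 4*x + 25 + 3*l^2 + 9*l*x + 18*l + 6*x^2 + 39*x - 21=2*l^2 + l*(6*x + 16) + 4*x^2 + 32*x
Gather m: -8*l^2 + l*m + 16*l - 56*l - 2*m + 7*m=-8*l^2 - 40*l + m*(l + 5)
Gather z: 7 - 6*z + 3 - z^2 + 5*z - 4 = -z^2 - z + 6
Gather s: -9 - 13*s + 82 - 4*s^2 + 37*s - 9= -4*s^2 + 24*s + 64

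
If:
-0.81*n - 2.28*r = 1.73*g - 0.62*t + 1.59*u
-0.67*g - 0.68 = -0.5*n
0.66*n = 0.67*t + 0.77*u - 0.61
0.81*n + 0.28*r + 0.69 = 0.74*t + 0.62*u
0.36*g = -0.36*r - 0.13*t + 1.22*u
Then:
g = 1.06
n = 2.79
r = -1.13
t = 3.28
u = 0.33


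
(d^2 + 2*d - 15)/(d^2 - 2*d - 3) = (d + 5)/(d + 1)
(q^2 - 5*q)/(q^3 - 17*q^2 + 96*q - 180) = q/(q^2 - 12*q + 36)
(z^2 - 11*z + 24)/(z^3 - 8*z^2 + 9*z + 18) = (z - 8)/(z^2 - 5*z - 6)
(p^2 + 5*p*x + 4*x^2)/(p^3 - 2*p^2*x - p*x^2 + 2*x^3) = (p + 4*x)/(p^2 - 3*p*x + 2*x^2)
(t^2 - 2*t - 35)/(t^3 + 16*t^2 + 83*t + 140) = (t - 7)/(t^2 + 11*t + 28)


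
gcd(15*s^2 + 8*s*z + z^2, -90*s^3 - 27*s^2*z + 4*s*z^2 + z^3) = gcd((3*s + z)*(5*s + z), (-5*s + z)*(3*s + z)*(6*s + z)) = 3*s + z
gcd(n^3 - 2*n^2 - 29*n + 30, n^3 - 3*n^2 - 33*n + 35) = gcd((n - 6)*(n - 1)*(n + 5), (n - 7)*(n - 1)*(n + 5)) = n^2 + 4*n - 5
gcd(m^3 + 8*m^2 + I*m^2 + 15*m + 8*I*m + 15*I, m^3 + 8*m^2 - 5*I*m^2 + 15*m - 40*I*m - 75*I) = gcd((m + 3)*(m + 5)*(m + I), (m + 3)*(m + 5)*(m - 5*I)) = m^2 + 8*m + 15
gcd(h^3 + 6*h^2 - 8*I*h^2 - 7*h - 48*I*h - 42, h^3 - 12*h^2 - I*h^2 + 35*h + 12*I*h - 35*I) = h - I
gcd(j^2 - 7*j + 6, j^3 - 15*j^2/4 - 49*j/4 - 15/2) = j - 6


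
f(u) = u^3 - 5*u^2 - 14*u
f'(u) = 3*u^2 - 10*u - 14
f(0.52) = -8.49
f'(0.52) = -18.39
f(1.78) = -35.12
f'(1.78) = -22.29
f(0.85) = -14.90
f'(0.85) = -20.33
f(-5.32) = -217.60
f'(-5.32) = 124.11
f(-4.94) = -173.41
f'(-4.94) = 108.61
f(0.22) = -3.31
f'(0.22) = -16.05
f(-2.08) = -1.51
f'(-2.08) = 19.78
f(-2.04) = -0.74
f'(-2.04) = 18.88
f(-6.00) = -312.00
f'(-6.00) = 154.00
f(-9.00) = -1008.00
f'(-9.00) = 319.00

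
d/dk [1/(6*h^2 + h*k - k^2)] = (-h + 2*k)/(6*h^2 + h*k - k^2)^2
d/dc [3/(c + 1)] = -3/(c + 1)^2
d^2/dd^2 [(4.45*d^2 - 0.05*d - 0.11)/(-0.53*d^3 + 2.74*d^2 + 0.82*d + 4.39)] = (-2.50001*d^6 + 0.084270000000032*d^5 - 11.668692*d^4 - 126.718542*d^3 + 327.22782*d^2 - 0.590069999999996*d - 174.380034)/(0.148877*d^9 - 2.308998*d^8 + 11.24607*d^7 - 17.125453*d^6 + 20.851368*d^5 - 92.954856*d^4 - 29.089441*d^3 - 167.27217*d^2 - 47.409366*d - 84.604519)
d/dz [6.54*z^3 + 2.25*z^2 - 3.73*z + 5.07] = 19.62*z^2 + 4.5*z - 3.73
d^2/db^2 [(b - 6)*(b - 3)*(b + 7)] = 6*b - 4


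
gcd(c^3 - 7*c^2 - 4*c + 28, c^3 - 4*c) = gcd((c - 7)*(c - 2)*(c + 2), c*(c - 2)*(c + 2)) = c^2 - 4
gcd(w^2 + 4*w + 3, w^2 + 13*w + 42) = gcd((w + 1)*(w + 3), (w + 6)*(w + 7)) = 1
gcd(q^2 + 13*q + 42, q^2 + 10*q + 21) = q + 7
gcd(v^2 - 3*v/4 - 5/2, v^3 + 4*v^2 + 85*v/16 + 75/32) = v + 5/4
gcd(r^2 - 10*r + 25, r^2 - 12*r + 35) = r - 5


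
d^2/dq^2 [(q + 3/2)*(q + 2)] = 2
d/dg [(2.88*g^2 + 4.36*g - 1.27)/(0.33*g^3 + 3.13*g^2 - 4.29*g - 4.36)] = (-0.9504*g^4 - 2.8776*g^3 - 24.7447*g^2 - 17.1634*g - 24.4579)/(0.1089*g^6 + 2.0658*g^5 + 6.9655*g^4 - 29.733*g^3 - 8.8895*g^2 + 37.4088*g + 19.0096)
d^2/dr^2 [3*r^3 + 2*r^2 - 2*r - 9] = 18*r + 4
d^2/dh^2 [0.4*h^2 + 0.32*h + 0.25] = 0.800000000000000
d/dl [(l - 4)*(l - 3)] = 2*l - 7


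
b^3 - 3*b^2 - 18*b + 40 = (b - 5)*(b - 2)*(b + 4)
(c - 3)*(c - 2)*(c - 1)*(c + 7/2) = c^4 - 5*c^3/2 - 10*c^2 + 65*c/2 - 21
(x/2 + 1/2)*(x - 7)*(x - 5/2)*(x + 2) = x^4/2 - 13*x^3/4 - 9*x^2/2 + 67*x/4 + 35/2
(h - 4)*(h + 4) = h^2 - 16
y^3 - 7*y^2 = y^2*(y - 7)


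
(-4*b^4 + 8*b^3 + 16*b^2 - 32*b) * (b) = -4*b^5 + 8*b^4 + 16*b^3 - 32*b^2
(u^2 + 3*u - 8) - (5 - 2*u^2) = 3*u^2 + 3*u - 13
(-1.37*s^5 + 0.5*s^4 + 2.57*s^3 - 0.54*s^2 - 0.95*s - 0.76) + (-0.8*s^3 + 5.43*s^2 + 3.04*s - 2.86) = -1.37*s^5 + 0.5*s^4 + 1.77*s^3 + 4.89*s^2 + 2.09*s - 3.62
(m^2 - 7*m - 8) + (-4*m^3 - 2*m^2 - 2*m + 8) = -4*m^3 - m^2 - 9*m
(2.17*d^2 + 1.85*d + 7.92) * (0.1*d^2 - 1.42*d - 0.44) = 0.217*d^4 - 2.8964*d^3 - 2.7898*d^2 - 12.0604*d - 3.4848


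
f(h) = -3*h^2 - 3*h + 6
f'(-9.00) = 51.00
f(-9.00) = -210.00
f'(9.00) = -57.00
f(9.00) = -264.00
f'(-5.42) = 29.52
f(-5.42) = -65.87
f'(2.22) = -16.32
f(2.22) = -15.45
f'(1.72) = -13.32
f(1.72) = -8.04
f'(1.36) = -11.16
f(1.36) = -3.63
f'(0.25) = -4.50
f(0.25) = 5.06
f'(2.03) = -15.18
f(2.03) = -12.45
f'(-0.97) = 2.82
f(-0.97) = 6.09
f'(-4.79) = 25.74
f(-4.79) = -48.46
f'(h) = -6*h - 3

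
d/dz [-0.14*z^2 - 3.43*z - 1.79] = -0.28*z - 3.43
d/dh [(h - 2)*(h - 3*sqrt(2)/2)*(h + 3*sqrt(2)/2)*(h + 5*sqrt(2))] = 4*h^3 - 6*h^2 + 15*sqrt(2)*h^2 - 20*sqrt(2)*h - 9*h - 45*sqrt(2)/2 + 9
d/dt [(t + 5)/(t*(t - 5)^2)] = (-2*t^2 - 15*t + 25)/(t^2*(t^3 - 15*t^2 + 75*t - 125))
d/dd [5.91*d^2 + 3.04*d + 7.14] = 11.82*d + 3.04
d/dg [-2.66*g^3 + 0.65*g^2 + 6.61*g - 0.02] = -7.98*g^2 + 1.3*g + 6.61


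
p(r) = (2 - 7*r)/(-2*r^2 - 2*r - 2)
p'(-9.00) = -0.06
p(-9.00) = -0.45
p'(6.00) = -0.06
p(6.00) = 0.47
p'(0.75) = 0.75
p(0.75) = 0.70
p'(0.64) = 1.03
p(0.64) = 0.60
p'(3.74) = -0.11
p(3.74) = 0.65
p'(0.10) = 3.79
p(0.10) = -0.59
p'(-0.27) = 5.75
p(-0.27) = -2.42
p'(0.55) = 1.32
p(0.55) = 0.50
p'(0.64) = 1.03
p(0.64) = 0.60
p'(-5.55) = -0.17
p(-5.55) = -0.78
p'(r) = (2 - 7*r)*(4*r + 2)/(-2*r^2 - 2*r - 2)^2 - 7/(-2*r^2 - 2*r - 2) = (7*r^2 + 7*r - (2*r + 1)*(7*r - 2) + 7)/(2*(r^2 + r + 1)^2)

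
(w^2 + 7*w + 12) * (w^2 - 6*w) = w^4 + w^3 - 30*w^2 - 72*w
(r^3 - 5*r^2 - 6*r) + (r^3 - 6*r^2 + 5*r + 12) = 2*r^3 - 11*r^2 - r + 12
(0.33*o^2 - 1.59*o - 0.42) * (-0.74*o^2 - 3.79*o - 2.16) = -0.2442*o^4 - 0.0741000000000001*o^3 + 5.6241*o^2 + 5.0262*o + 0.9072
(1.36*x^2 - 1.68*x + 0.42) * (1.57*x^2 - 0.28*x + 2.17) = 2.1352*x^4 - 3.0184*x^3 + 4.081*x^2 - 3.7632*x + 0.9114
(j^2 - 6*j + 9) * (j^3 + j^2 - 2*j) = j^5 - 5*j^4 + j^3 + 21*j^2 - 18*j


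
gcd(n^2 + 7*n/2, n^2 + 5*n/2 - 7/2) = n + 7/2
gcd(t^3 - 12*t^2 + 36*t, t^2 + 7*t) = t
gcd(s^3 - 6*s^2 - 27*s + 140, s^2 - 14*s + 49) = s - 7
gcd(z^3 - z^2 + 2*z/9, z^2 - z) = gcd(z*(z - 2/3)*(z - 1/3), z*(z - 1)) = z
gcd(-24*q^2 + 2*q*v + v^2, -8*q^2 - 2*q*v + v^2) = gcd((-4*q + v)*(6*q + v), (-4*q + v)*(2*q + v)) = 4*q - v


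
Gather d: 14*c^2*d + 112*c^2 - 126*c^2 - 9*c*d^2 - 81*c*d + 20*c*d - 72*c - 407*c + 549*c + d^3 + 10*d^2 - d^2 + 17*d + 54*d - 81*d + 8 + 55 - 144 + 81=-14*c^2 + 70*c + d^3 + d^2*(9 - 9*c) + d*(14*c^2 - 61*c - 10)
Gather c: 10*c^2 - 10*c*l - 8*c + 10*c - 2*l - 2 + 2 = 10*c^2 + c*(2 - 10*l) - 2*l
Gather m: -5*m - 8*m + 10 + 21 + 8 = 39 - 13*m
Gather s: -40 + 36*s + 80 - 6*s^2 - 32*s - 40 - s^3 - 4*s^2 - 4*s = -s^3 - 10*s^2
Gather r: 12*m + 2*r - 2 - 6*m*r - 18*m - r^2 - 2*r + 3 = -6*m*r - 6*m - r^2 + 1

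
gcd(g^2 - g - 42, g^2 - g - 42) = g^2 - g - 42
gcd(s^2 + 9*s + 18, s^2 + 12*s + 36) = s + 6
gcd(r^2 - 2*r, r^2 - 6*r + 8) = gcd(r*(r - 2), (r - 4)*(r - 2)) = r - 2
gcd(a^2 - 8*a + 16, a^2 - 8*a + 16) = a^2 - 8*a + 16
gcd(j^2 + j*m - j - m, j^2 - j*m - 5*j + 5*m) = 1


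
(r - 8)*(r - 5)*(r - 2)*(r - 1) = r^4 - 16*r^3 + 81*r^2 - 146*r + 80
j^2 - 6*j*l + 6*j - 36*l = (j + 6)*(j - 6*l)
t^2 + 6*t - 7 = (t - 1)*(t + 7)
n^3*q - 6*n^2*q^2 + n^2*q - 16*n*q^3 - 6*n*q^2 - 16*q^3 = (n - 8*q)*(n + 2*q)*(n*q + q)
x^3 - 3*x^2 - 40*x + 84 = (x - 7)*(x - 2)*(x + 6)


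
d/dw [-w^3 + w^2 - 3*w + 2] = -3*w^2 + 2*w - 3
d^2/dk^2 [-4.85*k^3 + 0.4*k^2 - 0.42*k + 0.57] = 0.8 - 29.1*k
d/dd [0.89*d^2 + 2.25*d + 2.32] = 1.78*d + 2.25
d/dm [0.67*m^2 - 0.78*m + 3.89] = 1.34*m - 0.78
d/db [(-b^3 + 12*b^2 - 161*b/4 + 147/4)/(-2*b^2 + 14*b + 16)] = (4*b^4 - 56*b^3 + 79*b^2 + 1062*b - 2317)/(8*(b^4 - 14*b^3 + 33*b^2 + 112*b + 64))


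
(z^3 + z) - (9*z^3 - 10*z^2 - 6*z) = -8*z^3 + 10*z^2 + 7*z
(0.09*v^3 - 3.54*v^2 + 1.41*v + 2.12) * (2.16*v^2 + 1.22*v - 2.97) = 0.1944*v^5 - 7.5366*v^4 - 1.5405*v^3 + 16.8132*v^2 - 1.6013*v - 6.2964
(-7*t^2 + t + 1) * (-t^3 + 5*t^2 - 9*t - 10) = 7*t^5 - 36*t^4 + 67*t^3 + 66*t^2 - 19*t - 10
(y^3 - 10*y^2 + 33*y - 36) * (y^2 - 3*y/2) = y^5 - 23*y^4/2 + 48*y^3 - 171*y^2/2 + 54*y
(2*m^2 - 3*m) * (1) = 2*m^2 - 3*m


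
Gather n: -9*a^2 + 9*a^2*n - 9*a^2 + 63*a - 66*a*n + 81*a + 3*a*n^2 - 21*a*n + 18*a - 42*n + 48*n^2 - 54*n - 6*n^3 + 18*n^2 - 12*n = -18*a^2 + 162*a - 6*n^3 + n^2*(3*a + 66) + n*(9*a^2 - 87*a - 108)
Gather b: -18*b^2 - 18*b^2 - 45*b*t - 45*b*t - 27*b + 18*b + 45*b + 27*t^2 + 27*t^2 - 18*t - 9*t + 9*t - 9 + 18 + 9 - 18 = -36*b^2 + b*(36 - 90*t) + 54*t^2 - 18*t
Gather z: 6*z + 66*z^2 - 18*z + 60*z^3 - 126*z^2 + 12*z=60*z^3 - 60*z^2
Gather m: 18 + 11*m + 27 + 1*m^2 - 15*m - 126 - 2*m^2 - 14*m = -m^2 - 18*m - 81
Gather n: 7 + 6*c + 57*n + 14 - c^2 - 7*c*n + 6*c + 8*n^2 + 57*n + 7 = -c^2 + 12*c + 8*n^2 + n*(114 - 7*c) + 28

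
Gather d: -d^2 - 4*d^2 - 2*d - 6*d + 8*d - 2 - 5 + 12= 5 - 5*d^2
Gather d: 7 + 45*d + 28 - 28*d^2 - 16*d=-28*d^2 + 29*d + 35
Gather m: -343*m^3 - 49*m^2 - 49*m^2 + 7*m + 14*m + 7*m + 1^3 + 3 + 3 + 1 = -343*m^3 - 98*m^2 + 28*m + 8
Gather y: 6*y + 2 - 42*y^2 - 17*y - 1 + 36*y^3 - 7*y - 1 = 36*y^3 - 42*y^2 - 18*y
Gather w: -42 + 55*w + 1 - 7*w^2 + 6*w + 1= -7*w^2 + 61*w - 40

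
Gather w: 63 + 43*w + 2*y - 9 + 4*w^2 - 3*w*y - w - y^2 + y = 4*w^2 + w*(42 - 3*y) - y^2 + 3*y + 54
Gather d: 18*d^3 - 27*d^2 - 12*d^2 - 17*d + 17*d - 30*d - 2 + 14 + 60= 18*d^3 - 39*d^2 - 30*d + 72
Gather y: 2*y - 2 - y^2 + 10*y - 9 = -y^2 + 12*y - 11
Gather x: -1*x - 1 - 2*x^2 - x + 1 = -2*x^2 - 2*x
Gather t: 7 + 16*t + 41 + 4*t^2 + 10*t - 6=4*t^2 + 26*t + 42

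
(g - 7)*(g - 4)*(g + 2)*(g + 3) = g^4 - 6*g^3 - 21*g^2 + 74*g + 168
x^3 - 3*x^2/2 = x^2*(x - 3/2)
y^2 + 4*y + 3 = (y + 1)*(y + 3)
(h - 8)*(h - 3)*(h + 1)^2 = h^4 - 9*h^3 + 3*h^2 + 37*h + 24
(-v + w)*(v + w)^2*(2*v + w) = -2*v^4 - 3*v^3*w + v^2*w^2 + 3*v*w^3 + w^4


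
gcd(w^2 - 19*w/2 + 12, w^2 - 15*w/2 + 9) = w - 3/2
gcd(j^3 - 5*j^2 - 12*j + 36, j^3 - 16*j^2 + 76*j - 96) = j^2 - 8*j + 12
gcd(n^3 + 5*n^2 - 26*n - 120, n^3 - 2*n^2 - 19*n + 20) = n^2 - n - 20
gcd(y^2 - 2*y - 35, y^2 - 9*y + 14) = y - 7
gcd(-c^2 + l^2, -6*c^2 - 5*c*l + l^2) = c + l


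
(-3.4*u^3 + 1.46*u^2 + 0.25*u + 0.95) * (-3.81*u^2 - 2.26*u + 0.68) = 12.954*u^5 + 2.1214*u^4 - 6.5641*u^3 - 3.1917*u^2 - 1.977*u + 0.646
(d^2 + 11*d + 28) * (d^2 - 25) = d^4 + 11*d^3 + 3*d^2 - 275*d - 700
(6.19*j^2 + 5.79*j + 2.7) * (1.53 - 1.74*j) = -10.7706*j^3 - 0.603899999999999*j^2 + 4.1607*j + 4.131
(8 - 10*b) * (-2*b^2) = 20*b^3 - 16*b^2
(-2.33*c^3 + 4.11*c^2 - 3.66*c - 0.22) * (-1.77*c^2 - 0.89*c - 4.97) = 4.1241*c^5 - 5.201*c^4 + 14.4004*c^3 - 16.7799*c^2 + 18.386*c + 1.0934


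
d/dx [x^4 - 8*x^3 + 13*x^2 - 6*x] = 4*x^3 - 24*x^2 + 26*x - 6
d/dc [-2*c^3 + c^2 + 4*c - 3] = -6*c^2 + 2*c + 4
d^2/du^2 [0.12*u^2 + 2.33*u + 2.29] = 0.240000000000000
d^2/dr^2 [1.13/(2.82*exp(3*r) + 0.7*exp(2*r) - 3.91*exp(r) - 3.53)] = ((-28.6794*exp(2*r) - 3.164*exp(r) + 4.4183)*(2.82*exp(3*r) + 0.7*exp(2*r) - 3.91*exp(r) - 3.53) + 1.13*(8.46*exp(2*r) + 1.4*exp(r) - 3.91)*(16.92*exp(2*r) + 2.8*exp(r) - 7.82)*exp(r))*exp(r)/(2.82*exp(3*r) + 0.7*exp(2*r) - 3.91*exp(r) - 3.53)^3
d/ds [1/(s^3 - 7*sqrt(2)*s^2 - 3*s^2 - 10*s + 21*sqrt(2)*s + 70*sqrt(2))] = (-3*s^2 + 6*s + 14*sqrt(2)*s - 21*sqrt(2) + 10)/(s^3 - 7*sqrt(2)*s^2 - 3*s^2 - 10*s + 21*sqrt(2)*s + 70*sqrt(2))^2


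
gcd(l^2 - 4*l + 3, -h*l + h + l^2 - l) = l - 1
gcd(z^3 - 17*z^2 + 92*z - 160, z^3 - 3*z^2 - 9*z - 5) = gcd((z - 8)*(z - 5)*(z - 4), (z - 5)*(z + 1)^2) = z - 5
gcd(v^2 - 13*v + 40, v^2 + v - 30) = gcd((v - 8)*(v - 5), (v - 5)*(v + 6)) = v - 5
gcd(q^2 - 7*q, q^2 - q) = q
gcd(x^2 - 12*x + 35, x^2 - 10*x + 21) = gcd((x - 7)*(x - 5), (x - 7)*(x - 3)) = x - 7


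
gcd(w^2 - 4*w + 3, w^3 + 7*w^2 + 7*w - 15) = w - 1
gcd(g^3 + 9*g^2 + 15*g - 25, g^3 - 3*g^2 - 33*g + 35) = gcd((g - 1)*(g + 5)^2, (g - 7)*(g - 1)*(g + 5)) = g^2 + 4*g - 5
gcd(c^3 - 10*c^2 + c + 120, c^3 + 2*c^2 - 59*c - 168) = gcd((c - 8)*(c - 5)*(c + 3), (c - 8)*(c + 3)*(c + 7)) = c^2 - 5*c - 24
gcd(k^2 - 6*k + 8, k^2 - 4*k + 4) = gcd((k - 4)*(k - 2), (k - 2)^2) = k - 2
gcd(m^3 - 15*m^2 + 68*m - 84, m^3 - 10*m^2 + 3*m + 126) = m^2 - 13*m + 42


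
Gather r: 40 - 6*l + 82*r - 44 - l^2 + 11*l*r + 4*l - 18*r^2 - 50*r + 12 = -l^2 - 2*l - 18*r^2 + r*(11*l + 32) + 8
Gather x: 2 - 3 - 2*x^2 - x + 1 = -2*x^2 - x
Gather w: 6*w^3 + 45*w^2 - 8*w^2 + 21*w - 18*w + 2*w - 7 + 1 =6*w^3 + 37*w^2 + 5*w - 6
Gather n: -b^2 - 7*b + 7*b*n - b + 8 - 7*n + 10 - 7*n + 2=-b^2 - 8*b + n*(7*b - 14) + 20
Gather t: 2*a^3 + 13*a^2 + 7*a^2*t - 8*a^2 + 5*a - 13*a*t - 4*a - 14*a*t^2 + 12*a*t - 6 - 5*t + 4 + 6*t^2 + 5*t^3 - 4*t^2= 2*a^3 + 5*a^2 + a + 5*t^3 + t^2*(2 - 14*a) + t*(7*a^2 - a - 5) - 2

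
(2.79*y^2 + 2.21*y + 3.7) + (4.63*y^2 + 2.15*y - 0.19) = 7.42*y^2 + 4.36*y + 3.51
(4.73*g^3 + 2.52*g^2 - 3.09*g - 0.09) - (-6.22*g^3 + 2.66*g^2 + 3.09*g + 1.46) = 10.95*g^3 - 0.14*g^2 - 6.18*g - 1.55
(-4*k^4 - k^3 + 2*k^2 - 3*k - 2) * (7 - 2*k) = 8*k^5 - 26*k^4 - 11*k^3 + 20*k^2 - 17*k - 14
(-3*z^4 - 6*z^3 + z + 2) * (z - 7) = -3*z^5 + 15*z^4 + 42*z^3 + z^2 - 5*z - 14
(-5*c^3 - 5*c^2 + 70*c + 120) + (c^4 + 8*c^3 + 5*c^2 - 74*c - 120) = c^4 + 3*c^3 - 4*c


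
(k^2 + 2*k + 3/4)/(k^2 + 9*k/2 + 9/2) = (k + 1/2)/(k + 3)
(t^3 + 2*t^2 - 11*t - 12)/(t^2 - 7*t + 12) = (t^2 + 5*t + 4)/(t - 4)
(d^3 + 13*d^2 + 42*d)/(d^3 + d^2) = (d^2 + 13*d + 42)/(d*(d + 1))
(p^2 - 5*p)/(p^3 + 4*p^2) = (p - 5)/(p*(p + 4))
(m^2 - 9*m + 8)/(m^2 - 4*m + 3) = (m - 8)/(m - 3)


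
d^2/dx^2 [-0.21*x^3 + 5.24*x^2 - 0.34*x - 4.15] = 10.48 - 1.26*x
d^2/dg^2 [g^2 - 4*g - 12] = 2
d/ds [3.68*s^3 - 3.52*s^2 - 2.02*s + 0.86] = 11.04*s^2 - 7.04*s - 2.02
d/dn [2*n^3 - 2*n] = 6*n^2 - 2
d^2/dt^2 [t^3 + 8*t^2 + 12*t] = 6*t + 16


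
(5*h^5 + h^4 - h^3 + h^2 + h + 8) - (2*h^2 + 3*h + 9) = 5*h^5 + h^4 - h^3 - h^2 - 2*h - 1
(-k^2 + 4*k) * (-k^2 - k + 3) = k^4 - 3*k^3 - 7*k^2 + 12*k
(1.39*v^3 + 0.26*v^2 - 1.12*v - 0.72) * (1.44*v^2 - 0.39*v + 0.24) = 2.0016*v^5 - 0.1677*v^4 - 1.3806*v^3 - 0.5376*v^2 + 0.012*v - 0.1728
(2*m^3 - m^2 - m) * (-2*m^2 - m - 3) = -4*m^5 - 3*m^3 + 4*m^2 + 3*m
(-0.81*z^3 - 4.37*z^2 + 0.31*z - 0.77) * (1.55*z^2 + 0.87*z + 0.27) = -1.2555*z^5 - 7.4782*z^4 - 3.5401*z^3 - 2.1037*z^2 - 0.5862*z - 0.2079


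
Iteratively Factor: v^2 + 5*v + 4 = (v + 1)*(v + 4)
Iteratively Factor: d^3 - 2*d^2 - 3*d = (d + 1)*(d^2 - 3*d) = (d - 3)*(d + 1)*(d)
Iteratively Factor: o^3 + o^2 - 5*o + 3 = (o - 1)*(o^2 + 2*o - 3) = (o - 1)*(o + 3)*(o - 1)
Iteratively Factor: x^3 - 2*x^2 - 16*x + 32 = (x + 4)*(x^2 - 6*x + 8) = (x - 2)*(x + 4)*(x - 4)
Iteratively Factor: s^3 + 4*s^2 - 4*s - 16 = (s + 4)*(s^2 - 4) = (s + 2)*(s + 4)*(s - 2)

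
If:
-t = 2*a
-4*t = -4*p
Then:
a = -t/2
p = t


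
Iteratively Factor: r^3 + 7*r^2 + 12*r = (r)*(r^2 + 7*r + 12) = r*(r + 3)*(r + 4)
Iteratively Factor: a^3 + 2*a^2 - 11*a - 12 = (a + 4)*(a^2 - 2*a - 3) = (a - 3)*(a + 4)*(a + 1)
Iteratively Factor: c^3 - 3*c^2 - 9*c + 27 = (c - 3)*(c^2 - 9) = (c - 3)*(c + 3)*(c - 3)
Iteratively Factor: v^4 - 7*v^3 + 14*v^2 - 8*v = (v - 4)*(v^3 - 3*v^2 + 2*v) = v*(v - 4)*(v^2 - 3*v + 2) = v*(v - 4)*(v - 2)*(v - 1)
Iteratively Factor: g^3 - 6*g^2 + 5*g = (g)*(g^2 - 6*g + 5) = g*(g - 5)*(g - 1)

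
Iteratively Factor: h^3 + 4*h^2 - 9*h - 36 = (h + 4)*(h^2 - 9) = (h - 3)*(h + 4)*(h + 3)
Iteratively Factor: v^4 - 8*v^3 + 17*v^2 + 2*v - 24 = (v - 3)*(v^3 - 5*v^2 + 2*v + 8) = (v - 3)*(v - 2)*(v^2 - 3*v - 4) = (v - 4)*(v - 3)*(v - 2)*(v + 1)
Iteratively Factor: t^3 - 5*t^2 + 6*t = (t)*(t^2 - 5*t + 6) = t*(t - 3)*(t - 2)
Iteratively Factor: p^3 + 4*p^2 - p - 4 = (p + 1)*(p^2 + 3*p - 4) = (p + 1)*(p + 4)*(p - 1)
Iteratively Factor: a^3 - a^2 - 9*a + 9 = (a + 3)*(a^2 - 4*a + 3) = (a - 1)*(a + 3)*(a - 3)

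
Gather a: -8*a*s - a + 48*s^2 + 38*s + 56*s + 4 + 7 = a*(-8*s - 1) + 48*s^2 + 94*s + 11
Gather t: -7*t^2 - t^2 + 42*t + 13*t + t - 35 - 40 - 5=-8*t^2 + 56*t - 80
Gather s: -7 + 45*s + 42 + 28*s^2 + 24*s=28*s^2 + 69*s + 35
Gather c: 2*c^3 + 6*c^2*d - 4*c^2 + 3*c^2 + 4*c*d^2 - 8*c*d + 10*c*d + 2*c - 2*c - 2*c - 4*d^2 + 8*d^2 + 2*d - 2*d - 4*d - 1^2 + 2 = 2*c^3 + c^2*(6*d - 1) + c*(4*d^2 + 2*d - 2) + 4*d^2 - 4*d + 1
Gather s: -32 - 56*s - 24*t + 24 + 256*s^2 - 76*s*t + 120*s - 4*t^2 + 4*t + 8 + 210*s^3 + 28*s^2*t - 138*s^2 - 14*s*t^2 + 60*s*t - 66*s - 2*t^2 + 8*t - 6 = 210*s^3 + s^2*(28*t + 118) + s*(-14*t^2 - 16*t - 2) - 6*t^2 - 12*t - 6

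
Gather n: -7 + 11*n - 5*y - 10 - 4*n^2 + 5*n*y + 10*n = -4*n^2 + n*(5*y + 21) - 5*y - 17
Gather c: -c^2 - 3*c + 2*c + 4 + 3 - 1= -c^2 - c + 6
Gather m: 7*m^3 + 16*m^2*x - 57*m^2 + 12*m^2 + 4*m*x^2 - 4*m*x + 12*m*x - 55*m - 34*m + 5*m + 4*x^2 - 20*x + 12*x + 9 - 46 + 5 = 7*m^3 + m^2*(16*x - 45) + m*(4*x^2 + 8*x - 84) + 4*x^2 - 8*x - 32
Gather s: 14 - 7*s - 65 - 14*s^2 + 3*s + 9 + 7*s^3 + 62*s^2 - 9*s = 7*s^3 + 48*s^2 - 13*s - 42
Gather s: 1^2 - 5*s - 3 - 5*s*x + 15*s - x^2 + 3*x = s*(10 - 5*x) - x^2 + 3*x - 2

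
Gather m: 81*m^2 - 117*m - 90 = 81*m^2 - 117*m - 90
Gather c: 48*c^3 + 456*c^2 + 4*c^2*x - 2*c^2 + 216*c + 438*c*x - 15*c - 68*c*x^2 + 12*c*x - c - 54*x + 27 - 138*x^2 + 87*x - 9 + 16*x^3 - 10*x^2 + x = 48*c^3 + c^2*(4*x + 454) + c*(-68*x^2 + 450*x + 200) + 16*x^3 - 148*x^2 + 34*x + 18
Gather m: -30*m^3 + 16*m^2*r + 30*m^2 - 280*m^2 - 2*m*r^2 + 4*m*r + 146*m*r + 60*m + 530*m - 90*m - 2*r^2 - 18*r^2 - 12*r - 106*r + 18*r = -30*m^3 + m^2*(16*r - 250) + m*(-2*r^2 + 150*r + 500) - 20*r^2 - 100*r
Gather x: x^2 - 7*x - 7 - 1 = x^2 - 7*x - 8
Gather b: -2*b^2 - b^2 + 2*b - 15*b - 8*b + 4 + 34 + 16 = -3*b^2 - 21*b + 54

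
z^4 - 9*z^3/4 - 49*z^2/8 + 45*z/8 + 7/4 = (z - 7/2)*(z - 1)*(z + 1/4)*(z + 2)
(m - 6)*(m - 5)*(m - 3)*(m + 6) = m^4 - 8*m^3 - 21*m^2 + 288*m - 540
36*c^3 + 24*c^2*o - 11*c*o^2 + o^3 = (-6*c + o)^2*(c + o)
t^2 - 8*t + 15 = (t - 5)*(t - 3)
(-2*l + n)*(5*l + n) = -10*l^2 + 3*l*n + n^2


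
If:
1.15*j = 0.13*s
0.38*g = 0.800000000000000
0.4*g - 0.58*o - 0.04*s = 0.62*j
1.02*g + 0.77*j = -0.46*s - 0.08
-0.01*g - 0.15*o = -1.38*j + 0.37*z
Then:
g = 2.11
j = -0.46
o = 2.22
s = -4.07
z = -2.68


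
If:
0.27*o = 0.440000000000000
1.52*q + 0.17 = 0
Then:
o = 1.63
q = -0.11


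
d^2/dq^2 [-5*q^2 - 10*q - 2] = -10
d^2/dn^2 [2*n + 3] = 0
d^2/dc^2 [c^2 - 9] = 2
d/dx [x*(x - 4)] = 2*x - 4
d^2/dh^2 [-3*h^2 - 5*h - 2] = -6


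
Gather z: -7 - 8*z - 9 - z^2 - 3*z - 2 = -z^2 - 11*z - 18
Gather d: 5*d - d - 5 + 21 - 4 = 4*d + 12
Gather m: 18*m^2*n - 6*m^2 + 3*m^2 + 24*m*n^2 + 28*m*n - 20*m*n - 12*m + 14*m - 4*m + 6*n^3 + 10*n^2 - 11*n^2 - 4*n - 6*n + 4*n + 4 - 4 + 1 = m^2*(18*n - 3) + m*(24*n^2 + 8*n - 2) + 6*n^3 - n^2 - 6*n + 1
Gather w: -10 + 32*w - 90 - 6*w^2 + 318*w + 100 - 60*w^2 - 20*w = -66*w^2 + 330*w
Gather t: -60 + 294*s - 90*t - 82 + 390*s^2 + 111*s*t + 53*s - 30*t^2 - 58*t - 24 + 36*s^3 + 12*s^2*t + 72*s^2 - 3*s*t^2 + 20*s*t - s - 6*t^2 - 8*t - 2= 36*s^3 + 462*s^2 + 346*s + t^2*(-3*s - 36) + t*(12*s^2 + 131*s - 156) - 168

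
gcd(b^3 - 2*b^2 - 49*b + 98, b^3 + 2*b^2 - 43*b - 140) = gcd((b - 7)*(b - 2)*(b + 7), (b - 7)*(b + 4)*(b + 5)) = b - 7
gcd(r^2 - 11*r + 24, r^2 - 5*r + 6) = r - 3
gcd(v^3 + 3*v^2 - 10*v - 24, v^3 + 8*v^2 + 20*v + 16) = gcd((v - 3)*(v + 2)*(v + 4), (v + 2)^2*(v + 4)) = v^2 + 6*v + 8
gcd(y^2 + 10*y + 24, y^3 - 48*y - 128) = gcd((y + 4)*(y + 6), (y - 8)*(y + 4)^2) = y + 4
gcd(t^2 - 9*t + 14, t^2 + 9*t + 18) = 1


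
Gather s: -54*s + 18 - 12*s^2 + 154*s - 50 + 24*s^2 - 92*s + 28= 12*s^2 + 8*s - 4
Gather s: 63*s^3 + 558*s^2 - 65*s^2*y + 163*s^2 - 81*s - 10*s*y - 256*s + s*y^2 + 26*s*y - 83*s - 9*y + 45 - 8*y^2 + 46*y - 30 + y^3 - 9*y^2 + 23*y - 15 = 63*s^3 + s^2*(721 - 65*y) + s*(y^2 + 16*y - 420) + y^3 - 17*y^2 + 60*y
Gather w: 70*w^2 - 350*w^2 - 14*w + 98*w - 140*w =-280*w^2 - 56*w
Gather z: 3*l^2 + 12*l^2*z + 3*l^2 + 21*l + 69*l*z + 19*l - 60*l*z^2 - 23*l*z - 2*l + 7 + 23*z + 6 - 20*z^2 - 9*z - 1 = 6*l^2 + 38*l + z^2*(-60*l - 20) + z*(12*l^2 + 46*l + 14) + 12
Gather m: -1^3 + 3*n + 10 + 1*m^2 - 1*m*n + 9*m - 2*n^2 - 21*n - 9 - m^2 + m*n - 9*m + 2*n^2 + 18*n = 0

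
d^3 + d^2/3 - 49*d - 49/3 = (d - 7)*(d + 1/3)*(d + 7)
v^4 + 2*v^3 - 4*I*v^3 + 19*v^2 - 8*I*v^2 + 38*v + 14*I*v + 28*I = (v + 2)*(v - 7*I)*(v + I)*(v + 2*I)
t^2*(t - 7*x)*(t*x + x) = t^4*x - 7*t^3*x^2 + t^3*x - 7*t^2*x^2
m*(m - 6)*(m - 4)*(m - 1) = m^4 - 11*m^3 + 34*m^2 - 24*m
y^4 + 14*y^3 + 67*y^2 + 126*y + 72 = (y + 1)*(y + 3)*(y + 4)*(y + 6)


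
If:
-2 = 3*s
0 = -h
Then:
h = 0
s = -2/3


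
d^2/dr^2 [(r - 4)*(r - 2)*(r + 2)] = 6*r - 8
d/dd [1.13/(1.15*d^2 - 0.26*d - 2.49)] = (0.2938 - 2.599*d)/(-1.15*d^2 + 0.26*d + 2.49)^2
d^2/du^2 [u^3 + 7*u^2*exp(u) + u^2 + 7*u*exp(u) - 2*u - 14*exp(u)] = 7*u^2*exp(u) + 35*u*exp(u) + 6*u + 14*exp(u) + 2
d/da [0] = 0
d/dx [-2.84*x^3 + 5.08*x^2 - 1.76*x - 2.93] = -8.52*x^2 + 10.16*x - 1.76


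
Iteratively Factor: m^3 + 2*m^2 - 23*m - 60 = (m + 3)*(m^2 - m - 20) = (m - 5)*(m + 3)*(m + 4)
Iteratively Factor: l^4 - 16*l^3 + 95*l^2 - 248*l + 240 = (l - 4)*(l^3 - 12*l^2 + 47*l - 60) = (l - 4)^2*(l^2 - 8*l + 15) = (l - 4)^2*(l - 3)*(l - 5)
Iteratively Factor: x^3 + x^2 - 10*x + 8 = (x + 4)*(x^2 - 3*x + 2) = (x - 1)*(x + 4)*(x - 2)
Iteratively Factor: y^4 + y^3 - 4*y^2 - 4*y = (y - 2)*(y^3 + 3*y^2 + 2*y) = y*(y - 2)*(y^2 + 3*y + 2) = y*(y - 2)*(y + 2)*(y + 1)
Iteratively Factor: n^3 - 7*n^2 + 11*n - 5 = (n - 5)*(n^2 - 2*n + 1) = (n - 5)*(n - 1)*(n - 1)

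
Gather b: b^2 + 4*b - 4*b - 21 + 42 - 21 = b^2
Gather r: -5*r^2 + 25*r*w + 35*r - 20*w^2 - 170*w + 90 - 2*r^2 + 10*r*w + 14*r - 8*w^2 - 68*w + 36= -7*r^2 + r*(35*w + 49) - 28*w^2 - 238*w + 126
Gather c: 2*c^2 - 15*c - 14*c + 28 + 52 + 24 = 2*c^2 - 29*c + 104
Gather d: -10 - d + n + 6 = -d + n - 4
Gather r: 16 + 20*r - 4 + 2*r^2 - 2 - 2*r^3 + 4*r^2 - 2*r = -2*r^3 + 6*r^2 + 18*r + 10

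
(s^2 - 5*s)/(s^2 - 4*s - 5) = s/(s + 1)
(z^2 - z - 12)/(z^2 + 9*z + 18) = (z - 4)/(z + 6)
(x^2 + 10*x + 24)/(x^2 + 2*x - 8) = (x + 6)/(x - 2)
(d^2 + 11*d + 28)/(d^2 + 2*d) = (d^2 + 11*d + 28)/(d*(d + 2))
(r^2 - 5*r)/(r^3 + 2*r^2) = (r - 5)/(r*(r + 2))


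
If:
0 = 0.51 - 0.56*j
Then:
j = 0.91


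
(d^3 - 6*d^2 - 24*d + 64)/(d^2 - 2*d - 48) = (d^2 + 2*d - 8)/(d + 6)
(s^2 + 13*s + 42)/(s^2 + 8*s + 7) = (s + 6)/(s + 1)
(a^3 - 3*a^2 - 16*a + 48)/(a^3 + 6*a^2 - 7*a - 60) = (a - 4)/(a + 5)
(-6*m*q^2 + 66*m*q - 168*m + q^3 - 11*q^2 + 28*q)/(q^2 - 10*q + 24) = (-6*m*q + 42*m + q^2 - 7*q)/(q - 6)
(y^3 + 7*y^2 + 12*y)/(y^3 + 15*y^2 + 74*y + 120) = y*(y + 3)/(y^2 + 11*y + 30)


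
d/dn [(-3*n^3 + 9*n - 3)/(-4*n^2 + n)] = 3*(4*n^4 - 2*n^3 + 12*n^2 - 8*n + 1)/(n^2*(16*n^2 - 8*n + 1))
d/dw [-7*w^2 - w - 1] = -14*w - 1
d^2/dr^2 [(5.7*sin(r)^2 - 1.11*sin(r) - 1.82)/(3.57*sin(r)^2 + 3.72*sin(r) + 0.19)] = (89.845119*sin(r)^5 + 14.6279879999999*sin(r)^4 - 123.783012*sin(r)^3 - 143.731932*sin(r)^2 - 141.750795*sin(r) - 45.922128)/(45.499293*sin(r)^6 + 142.233084*sin(r)^5 + 155.473857*sin(r)^4 + 66.618504*sin(r)^3 + 8.274519*sin(r)^2 + 0.402876*sin(r) + 0.006859)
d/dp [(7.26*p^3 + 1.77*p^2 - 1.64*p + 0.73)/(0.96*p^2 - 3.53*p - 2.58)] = (6.9696*p^4 - 51.2556*p^3 - 60.8661*p^2 - 10.5348*p + 6.8081)/(0.9216*p^4 - 6.7776*p^3 + 7.5073*p^2 + 18.2148*p + 6.6564)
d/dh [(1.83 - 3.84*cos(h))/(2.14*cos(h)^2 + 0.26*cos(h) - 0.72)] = (-8.2176*cos(h)^2 + 7.8324*cos(h) - 2.289)*sin(h)/(4.5796*cos(h)^4 + 1.1128*cos(h)^3 - 3.014*cos(h)^2 - 0.3744*cos(h) + 0.5184)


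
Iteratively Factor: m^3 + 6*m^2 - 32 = (m - 2)*(m^2 + 8*m + 16) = (m - 2)*(m + 4)*(m + 4)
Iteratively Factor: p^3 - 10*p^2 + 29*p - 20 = (p - 5)*(p^2 - 5*p + 4) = (p - 5)*(p - 4)*(p - 1)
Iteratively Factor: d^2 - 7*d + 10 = (d - 2)*(d - 5)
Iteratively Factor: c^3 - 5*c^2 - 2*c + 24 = (c - 3)*(c^2 - 2*c - 8) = (c - 3)*(c + 2)*(c - 4)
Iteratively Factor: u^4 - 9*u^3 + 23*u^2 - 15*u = (u - 3)*(u^3 - 6*u^2 + 5*u) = (u - 3)*(u - 1)*(u^2 - 5*u) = (u - 5)*(u - 3)*(u - 1)*(u)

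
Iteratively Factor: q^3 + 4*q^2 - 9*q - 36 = (q - 3)*(q^2 + 7*q + 12) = (q - 3)*(q + 3)*(q + 4)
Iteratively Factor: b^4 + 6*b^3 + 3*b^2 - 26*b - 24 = (b + 4)*(b^3 + 2*b^2 - 5*b - 6) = (b + 1)*(b + 4)*(b^2 + b - 6) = (b + 1)*(b + 3)*(b + 4)*(b - 2)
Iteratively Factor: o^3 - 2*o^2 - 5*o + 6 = (o - 1)*(o^2 - o - 6) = (o - 1)*(o + 2)*(o - 3)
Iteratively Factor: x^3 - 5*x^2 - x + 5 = (x - 1)*(x^2 - 4*x - 5) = (x - 1)*(x + 1)*(x - 5)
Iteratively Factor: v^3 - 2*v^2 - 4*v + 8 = (v + 2)*(v^2 - 4*v + 4) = (v - 2)*(v + 2)*(v - 2)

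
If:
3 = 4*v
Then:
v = 3/4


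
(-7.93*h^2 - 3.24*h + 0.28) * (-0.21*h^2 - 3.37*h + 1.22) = 1.6653*h^4 + 27.4045*h^3 + 1.1854*h^2 - 4.8964*h + 0.3416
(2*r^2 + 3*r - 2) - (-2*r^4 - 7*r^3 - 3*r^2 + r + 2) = 2*r^4 + 7*r^3 + 5*r^2 + 2*r - 4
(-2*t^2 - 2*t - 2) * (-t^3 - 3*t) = 2*t^5 + 2*t^4 + 8*t^3 + 6*t^2 + 6*t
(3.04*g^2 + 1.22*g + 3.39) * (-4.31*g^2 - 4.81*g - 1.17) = -13.1024*g^4 - 19.8806*g^3 - 24.0359*g^2 - 17.7333*g - 3.9663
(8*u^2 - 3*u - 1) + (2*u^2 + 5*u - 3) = 10*u^2 + 2*u - 4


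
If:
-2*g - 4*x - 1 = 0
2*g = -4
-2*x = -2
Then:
No Solution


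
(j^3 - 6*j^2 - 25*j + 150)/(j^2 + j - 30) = (j^2 - j - 30)/(j + 6)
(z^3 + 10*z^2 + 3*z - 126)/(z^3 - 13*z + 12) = (z^2 + 13*z + 42)/(z^2 + 3*z - 4)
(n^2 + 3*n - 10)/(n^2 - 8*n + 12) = (n + 5)/(n - 6)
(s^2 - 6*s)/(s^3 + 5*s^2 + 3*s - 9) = s*(s - 6)/(s^3 + 5*s^2 + 3*s - 9)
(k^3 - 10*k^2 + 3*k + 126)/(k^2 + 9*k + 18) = (k^2 - 13*k + 42)/(k + 6)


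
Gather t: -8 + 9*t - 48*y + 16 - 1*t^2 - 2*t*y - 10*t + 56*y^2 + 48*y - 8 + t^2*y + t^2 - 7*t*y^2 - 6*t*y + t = t^2*y + t*(-7*y^2 - 8*y) + 56*y^2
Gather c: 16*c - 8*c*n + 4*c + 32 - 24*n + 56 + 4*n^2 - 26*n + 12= c*(20 - 8*n) + 4*n^2 - 50*n + 100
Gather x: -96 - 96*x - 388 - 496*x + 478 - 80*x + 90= 84 - 672*x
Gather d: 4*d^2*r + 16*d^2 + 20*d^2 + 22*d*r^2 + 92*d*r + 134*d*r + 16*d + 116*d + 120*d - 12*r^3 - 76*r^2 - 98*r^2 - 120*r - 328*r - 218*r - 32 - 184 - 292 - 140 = d^2*(4*r + 36) + d*(22*r^2 + 226*r + 252) - 12*r^3 - 174*r^2 - 666*r - 648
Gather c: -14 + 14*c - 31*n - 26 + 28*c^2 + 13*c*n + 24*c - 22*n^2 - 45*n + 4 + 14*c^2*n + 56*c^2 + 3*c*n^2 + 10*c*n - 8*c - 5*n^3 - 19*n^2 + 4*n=c^2*(14*n + 84) + c*(3*n^2 + 23*n + 30) - 5*n^3 - 41*n^2 - 72*n - 36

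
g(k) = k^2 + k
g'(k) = 2*k + 1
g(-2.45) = 3.55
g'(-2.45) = -3.90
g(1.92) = 5.61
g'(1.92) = 4.84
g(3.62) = 16.72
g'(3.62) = 8.24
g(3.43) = 15.19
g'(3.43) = 7.86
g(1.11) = 2.34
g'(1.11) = 3.22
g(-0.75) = -0.19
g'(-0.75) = -0.50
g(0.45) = 0.65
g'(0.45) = 1.90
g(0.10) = 0.11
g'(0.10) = 1.20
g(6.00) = 42.00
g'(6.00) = 13.00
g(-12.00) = 132.00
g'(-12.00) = -23.00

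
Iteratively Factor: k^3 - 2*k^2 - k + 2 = (k - 2)*(k^2 - 1) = (k - 2)*(k - 1)*(k + 1)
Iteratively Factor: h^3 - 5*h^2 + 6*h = (h - 3)*(h^2 - 2*h) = (h - 3)*(h - 2)*(h)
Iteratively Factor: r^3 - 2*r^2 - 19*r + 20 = (r - 1)*(r^2 - r - 20) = (r - 5)*(r - 1)*(r + 4)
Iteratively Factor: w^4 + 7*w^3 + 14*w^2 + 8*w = (w)*(w^3 + 7*w^2 + 14*w + 8) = w*(w + 4)*(w^2 + 3*w + 2) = w*(w + 2)*(w + 4)*(w + 1)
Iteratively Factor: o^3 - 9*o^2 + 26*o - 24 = (o - 3)*(o^2 - 6*o + 8) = (o - 4)*(o - 3)*(o - 2)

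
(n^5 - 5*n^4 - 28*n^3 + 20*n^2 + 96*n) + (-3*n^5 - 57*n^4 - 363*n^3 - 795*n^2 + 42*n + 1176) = -2*n^5 - 62*n^4 - 391*n^3 - 775*n^2 + 138*n + 1176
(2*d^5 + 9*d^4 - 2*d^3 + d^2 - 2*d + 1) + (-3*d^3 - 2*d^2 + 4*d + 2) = 2*d^5 + 9*d^4 - 5*d^3 - d^2 + 2*d + 3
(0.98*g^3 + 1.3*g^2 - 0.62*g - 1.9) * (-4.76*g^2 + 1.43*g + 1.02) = -4.6648*g^5 - 4.7866*g^4 + 5.8098*g^3 + 9.4834*g^2 - 3.3494*g - 1.938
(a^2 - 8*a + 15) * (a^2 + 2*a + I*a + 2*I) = a^4 - 6*a^3 + I*a^3 - a^2 - 6*I*a^2 + 30*a - I*a + 30*I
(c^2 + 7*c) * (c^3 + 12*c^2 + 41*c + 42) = c^5 + 19*c^4 + 125*c^3 + 329*c^2 + 294*c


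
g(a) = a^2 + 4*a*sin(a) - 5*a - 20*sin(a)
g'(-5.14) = -28.46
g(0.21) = -5.00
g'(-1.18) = -20.47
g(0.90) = -16.54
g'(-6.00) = -58.13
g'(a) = 4*a*cos(a) + 2*a + 4*sin(a) - 20*cos(a) - 5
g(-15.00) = 352.02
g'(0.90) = -10.26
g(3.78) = -1.70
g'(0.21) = -22.49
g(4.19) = -0.59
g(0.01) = -0.25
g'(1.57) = 2.13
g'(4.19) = 1.53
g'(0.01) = -24.90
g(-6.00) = 53.71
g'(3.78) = 4.10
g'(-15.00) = 23.17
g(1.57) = -19.11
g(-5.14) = 15.21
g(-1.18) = 30.15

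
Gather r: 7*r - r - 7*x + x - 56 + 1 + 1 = 6*r - 6*x - 54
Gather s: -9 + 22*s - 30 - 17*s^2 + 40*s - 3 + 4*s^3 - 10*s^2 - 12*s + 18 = 4*s^3 - 27*s^2 + 50*s - 24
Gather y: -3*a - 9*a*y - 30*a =-9*a*y - 33*a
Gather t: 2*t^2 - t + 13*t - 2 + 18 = 2*t^2 + 12*t + 16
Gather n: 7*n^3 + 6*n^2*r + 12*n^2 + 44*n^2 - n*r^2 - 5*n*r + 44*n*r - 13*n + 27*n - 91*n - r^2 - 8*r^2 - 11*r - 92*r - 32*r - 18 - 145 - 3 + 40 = 7*n^3 + n^2*(6*r + 56) + n*(-r^2 + 39*r - 77) - 9*r^2 - 135*r - 126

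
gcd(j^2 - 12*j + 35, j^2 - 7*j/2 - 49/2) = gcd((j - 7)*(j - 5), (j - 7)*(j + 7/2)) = j - 7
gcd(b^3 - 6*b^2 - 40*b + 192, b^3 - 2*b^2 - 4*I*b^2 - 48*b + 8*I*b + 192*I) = b^2 - 2*b - 48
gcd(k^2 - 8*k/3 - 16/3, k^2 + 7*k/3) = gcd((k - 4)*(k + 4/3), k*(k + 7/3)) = 1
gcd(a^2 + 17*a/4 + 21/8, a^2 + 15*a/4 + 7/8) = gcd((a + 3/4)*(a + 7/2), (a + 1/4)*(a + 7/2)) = a + 7/2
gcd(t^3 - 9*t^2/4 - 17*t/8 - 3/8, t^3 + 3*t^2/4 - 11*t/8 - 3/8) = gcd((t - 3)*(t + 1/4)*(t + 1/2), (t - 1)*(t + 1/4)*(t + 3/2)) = t + 1/4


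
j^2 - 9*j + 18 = (j - 6)*(j - 3)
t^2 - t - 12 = (t - 4)*(t + 3)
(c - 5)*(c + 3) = c^2 - 2*c - 15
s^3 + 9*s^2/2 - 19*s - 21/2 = (s - 3)*(s + 1/2)*(s + 7)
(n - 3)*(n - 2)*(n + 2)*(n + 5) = n^4 + 2*n^3 - 19*n^2 - 8*n + 60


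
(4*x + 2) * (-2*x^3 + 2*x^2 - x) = -8*x^4 + 4*x^3 - 2*x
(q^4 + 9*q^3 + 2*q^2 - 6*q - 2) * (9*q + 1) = 9*q^5 + 82*q^4 + 27*q^3 - 52*q^2 - 24*q - 2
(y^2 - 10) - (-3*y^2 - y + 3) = 4*y^2 + y - 13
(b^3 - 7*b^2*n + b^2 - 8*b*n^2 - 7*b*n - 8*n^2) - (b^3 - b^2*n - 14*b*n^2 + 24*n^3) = -6*b^2*n + b^2 + 6*b*n^2 - 7*b*n - 24*n^3 - 8*n^2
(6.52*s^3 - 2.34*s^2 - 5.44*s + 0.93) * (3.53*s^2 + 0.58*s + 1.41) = 23.0156*s^5 - 4.4786*s^4 - 11.3672*s^3 - 3.1717*s^2 - 7.131*s + 1.3113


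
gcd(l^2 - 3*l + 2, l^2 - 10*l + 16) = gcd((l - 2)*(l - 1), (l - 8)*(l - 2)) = l - 2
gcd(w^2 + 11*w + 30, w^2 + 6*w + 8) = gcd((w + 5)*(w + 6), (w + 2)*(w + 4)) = 1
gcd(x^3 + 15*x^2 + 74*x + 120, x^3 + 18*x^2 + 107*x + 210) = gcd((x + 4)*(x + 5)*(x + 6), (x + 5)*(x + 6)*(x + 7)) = x^2 + 11*x + 30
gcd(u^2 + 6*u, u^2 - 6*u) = u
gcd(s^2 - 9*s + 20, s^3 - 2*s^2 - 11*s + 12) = s - 4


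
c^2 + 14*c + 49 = (c + 7)^2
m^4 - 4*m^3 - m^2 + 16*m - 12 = (m - 3)*(m - 2)*(m - 1)*(m + 2)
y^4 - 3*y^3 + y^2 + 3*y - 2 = (y - 2)*(y - 1)^2*(y + 1)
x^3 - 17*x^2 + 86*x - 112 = (x - 8)*(x - 7)*(x - 2)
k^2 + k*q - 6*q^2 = (k - 2*q)*(k + 3*q)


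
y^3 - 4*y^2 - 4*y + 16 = (y - 4)*(y - 2)*(y + 2)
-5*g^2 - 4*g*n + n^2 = (-5*g + n)*(g + n)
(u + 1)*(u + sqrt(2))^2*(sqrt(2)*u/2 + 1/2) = sqrt(2)*u^4/2 + sqrt(2)*u^3/2 + 5*u^3/2 + 5*u^2/2 + 2*sqrt(2)*u^2 + u + 2*sqrt(2)*u + 1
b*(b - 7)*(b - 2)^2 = b^4 - 11*b^3 + 32*b^2 - 28*b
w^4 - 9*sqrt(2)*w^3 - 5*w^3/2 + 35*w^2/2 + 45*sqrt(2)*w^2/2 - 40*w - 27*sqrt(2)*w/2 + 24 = (w - 3/2)*(w - 1)*(w - 8*sqrt(2))*(w - sqrt(2))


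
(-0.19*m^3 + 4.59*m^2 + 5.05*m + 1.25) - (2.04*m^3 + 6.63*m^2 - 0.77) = -2.23*m^3 - 2.04*m^2 + 5.05*m + 2.02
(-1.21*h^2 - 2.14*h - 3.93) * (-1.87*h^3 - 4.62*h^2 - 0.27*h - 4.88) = 2.2627*h^5 + 9.592*h^4 + 17.5626*h^3 + 24.6392*h^2 + 11.5043*h + 19.1784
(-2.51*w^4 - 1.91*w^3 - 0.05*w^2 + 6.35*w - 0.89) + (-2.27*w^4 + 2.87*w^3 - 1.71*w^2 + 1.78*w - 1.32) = -4.78*w^4 + 0.96*w^3 - 1.76*w^2 + 8.13*w - 2.21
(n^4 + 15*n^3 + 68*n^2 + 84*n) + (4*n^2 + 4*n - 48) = n^4 + 15*n^3 + 72*n^2 + 88*n - 48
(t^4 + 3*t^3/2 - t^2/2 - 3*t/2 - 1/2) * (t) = t^5 + 3*t^4/2 - t^3/2 - 3*t^2/2 - t/2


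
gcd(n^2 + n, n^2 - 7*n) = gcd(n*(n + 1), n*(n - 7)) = n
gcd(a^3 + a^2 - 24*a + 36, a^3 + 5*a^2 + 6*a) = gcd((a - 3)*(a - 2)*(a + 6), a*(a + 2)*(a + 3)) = 1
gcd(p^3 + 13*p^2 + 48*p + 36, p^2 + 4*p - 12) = p + 6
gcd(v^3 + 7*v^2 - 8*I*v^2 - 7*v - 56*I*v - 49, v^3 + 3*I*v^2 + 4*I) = v - I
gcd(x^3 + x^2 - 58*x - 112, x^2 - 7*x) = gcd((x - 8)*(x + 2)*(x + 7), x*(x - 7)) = 1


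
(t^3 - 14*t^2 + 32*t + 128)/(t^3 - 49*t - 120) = (t^2 - 6*t - 16)/(t^2 + 8*t + 15)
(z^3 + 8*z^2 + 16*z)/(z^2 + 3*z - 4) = z*(z + 4)/(z - 1)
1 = 1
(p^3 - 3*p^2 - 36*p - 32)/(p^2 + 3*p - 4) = (p^2 - 7*p - 8)/(p - 1)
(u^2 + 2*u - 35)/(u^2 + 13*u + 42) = (u - 5)/(u + 6)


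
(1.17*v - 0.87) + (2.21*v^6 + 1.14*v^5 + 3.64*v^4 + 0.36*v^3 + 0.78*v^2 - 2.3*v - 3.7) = 2.21*v^6 + 1.14*v^5 + 3.64*v^4 + 0.36*v^3 + 0.78*v^2 - 1.13*v - 4.57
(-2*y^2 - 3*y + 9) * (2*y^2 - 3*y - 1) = -4*y^4 + 29*y^2 - 24*y - 9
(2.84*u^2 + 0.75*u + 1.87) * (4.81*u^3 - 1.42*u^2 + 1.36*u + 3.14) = 13.6604*u^5 - 0.4253*u^4 + 11.7921*u^3 + 7.2822*u^2 + 4.8982*u + 5.8718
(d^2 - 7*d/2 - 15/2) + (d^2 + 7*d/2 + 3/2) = 2*d^2 - 6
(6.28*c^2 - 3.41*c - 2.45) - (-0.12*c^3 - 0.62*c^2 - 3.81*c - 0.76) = 0.12*c^3 + 6.9*c^2 + 0.4*c - 1.69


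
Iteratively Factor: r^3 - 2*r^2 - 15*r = (r)*(r^2 - 2*r - 15) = r*(r + 3)*(r - 5)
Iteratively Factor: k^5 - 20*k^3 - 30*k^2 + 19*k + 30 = (k + 2)*(k^4 - 2*k^3 - 16*k^2 + 2*k + 15) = (k + 1)*(k + 2)*(k^3 - 3*k^2 - 13*k + 15) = (k - 5)*(k + 1)*(k + 2)*(k^2 + 2*k - 3) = (k - 5)*(k + 1)*(k + 2)*(k + 3)*(k - 1)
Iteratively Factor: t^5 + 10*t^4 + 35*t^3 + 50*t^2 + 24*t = (t + 3)*(t^4 + 7*t^3 + 14*t^2 + 8*t) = (t + 3)*(t + 4)*(t^3 + 3*t^2 + 2*t) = t*(t + 3)*(t + 4)*(t^2 + 3*t + 2) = t*(t + 2)*(t + 3)*(t + 4)*(t + 1)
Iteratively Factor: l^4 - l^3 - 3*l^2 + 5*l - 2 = (l + 2)*(l^3 - 3*l^2 + 3*l - 1) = (l - 1)*(l + 2)*(l^2 - 2*l + 1) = (l - 1)^2*(l + 2)*(l - 1)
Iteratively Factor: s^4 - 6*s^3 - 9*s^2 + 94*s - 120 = (s - 5)*(s^3 - s^2 - 14*s + 24) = (s - 5)*(s - 2)*(s^2 + s - 12) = (s - 5)*(s - 2)*(s + 4)*(s - 3)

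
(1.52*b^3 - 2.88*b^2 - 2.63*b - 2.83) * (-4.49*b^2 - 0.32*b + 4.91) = -6.8248*b^5 + 12.4448*b^4 + 20.1935*b^3 - 0.592499999999999*b^2 - 12.0077*b - 13.8953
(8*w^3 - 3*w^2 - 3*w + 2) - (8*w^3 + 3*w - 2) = -3*w^2 - 6*w + 4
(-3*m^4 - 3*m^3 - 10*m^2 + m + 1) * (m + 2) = -3*m^5 - 9*m^4 - 16*m^3 - 19*m^2 + 3*m + 2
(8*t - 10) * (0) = 0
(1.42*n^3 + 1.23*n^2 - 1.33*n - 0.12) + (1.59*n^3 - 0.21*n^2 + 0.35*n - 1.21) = 3.01*n^3 + 1.02*n^2 - 0.98*n - 1.33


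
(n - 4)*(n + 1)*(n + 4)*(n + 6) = n^4 + 7*n^3 - 10*n^2 - 112*n - 96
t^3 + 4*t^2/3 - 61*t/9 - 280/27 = (t - 8/3)*(t + 5/3)*(t + 7/3)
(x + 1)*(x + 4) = x^2 + 5*x + 4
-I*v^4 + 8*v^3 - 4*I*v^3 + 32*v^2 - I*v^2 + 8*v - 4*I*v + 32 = (v + 4)*(v - I)*(v + 8*I)*(-I*v + 1)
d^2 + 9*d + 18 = (d + 3)*(d + 6)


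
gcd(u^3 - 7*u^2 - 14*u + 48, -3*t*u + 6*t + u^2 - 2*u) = u - 2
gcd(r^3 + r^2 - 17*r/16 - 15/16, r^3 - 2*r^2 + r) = r - 1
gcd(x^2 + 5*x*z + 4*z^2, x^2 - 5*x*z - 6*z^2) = x + z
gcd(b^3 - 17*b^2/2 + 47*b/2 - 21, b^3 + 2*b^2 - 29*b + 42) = b^2 - 5*b + 6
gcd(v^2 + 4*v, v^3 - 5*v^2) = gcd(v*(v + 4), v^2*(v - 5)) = v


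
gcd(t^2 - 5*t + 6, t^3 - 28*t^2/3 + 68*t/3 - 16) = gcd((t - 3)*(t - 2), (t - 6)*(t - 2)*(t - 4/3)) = t - 2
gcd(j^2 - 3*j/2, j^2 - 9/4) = j - 3/2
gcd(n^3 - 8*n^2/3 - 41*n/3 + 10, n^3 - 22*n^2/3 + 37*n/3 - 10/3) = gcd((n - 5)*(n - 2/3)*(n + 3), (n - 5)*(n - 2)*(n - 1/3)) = n - 5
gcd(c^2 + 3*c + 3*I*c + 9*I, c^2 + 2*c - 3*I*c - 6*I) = 1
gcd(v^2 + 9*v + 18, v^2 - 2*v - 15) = v + 3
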